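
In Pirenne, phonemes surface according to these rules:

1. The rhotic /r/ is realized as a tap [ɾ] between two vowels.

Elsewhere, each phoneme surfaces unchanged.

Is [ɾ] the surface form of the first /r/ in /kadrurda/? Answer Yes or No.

No

/r/ — between /d/ and /u/; rule 1 does not apply here → [r].
The actual realization is [r], not [ɾ].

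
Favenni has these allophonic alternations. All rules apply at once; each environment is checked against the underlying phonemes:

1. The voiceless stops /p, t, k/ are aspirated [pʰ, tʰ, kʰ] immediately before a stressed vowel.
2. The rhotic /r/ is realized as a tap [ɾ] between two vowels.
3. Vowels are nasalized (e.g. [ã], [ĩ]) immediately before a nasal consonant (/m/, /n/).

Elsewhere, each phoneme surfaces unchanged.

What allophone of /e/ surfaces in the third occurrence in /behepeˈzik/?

/e/ (between /p/ and /z/) fails the environment for rule 3, so it stays [e].

[e]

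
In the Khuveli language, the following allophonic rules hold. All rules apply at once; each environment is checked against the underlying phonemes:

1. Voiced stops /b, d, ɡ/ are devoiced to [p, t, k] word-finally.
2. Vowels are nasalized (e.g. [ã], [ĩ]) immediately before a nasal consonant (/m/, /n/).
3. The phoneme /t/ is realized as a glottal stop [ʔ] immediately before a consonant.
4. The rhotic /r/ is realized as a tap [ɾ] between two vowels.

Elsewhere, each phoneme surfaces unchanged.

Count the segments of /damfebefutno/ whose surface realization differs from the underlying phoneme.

Segments that undergo a rule: /a/ → [ã] (rule 2); /t/ → [ʔ] (rule 3).
All other segments surface unchanged.

2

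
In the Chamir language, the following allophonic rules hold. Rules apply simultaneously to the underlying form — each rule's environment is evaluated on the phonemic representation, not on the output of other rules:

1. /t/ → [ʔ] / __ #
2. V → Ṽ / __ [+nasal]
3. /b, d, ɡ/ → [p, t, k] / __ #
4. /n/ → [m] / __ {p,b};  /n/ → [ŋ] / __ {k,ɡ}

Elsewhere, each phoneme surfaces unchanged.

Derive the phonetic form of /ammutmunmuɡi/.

/a/ (word-initial) occurs before a nasal consonant → [ã] by rule 2.
/u/ (between /m/ and /t/) fails the environment for rule 2, so it stays [u].
/t/ — between /u/ and /m/; rule 1 does not apply here → [t].
Rule 2 applies to /u/ (between /m/ and /n/: before a nasal consonant) → [ũ].
/n/ (between /u/ and /m/) fails the environment for rule 4, so it stays [n].
/u/ — between /m/ and /ɡ/; rule 2 does not apply here → [u].
/ɡ/ (between /u/ and /i/) is in the target of rule 3 but the environment (word-finally) is not met → [ɡ].
/i/ (word-final) is in the target of rule 2 but the environment (before a nasal consonant) is not met → [i].

[ãmmutmũnmuɡi]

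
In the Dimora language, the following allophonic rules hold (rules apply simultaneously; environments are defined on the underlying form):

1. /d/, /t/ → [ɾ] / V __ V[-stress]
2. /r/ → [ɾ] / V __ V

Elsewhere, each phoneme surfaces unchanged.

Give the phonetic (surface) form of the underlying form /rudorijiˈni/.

/r/ (word-initial) is in the target of rule 2 but the environment (between two vowels) is not met → [r].
/u/ (between /r/ and /d/) is unaffected → [u].
/d/ meets the environment for rule 1 (between a vowel and a following unstressed vowel) → [ɾ].
/o/ stays [o].
/r/ (between /o/ and /i/): between two vowels, so rule 2 applies → [ɾ].
/i/ stays [i].
/j/ (between /i/ and /i/): no rule targets it → [j].
/i/ stays [i].
/n/ (between /i/ and /i/) is unaffected → [n].
/i/ (word-final): no rule targets it → [i].

[ruɾoɾijiˈni]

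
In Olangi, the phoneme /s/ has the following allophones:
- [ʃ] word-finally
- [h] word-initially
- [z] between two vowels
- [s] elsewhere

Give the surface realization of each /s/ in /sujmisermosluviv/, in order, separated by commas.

Occurrence 1 (position 1): word-initially → [h].
Occurrence 2 (position 6): between two vowels → [z].
Occurrence 3 (position 11): no conditioning environment matches → elsewhere allophone [s].

[h], [z], [s]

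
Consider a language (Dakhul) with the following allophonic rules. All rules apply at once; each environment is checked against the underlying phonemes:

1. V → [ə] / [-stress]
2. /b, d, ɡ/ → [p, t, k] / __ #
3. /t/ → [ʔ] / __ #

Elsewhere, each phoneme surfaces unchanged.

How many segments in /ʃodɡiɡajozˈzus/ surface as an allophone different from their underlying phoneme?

4

Segments that undergo a rule: /o/ → [ə] (rule 1); /i/ → [ə] (rule 1); /a/ → [ə] (rule 1); /o/ → [ə] (rule 1).
All other segments surface unchanged.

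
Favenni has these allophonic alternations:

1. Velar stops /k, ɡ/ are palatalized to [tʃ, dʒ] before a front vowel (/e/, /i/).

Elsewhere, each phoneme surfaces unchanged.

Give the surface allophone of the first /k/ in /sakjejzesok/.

/k/ — between /a/ and /j/; rule 1 does not apply here → [k].

[k]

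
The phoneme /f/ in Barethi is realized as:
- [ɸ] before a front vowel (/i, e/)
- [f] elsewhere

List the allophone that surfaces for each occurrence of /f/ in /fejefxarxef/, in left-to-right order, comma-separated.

Occurrence 1 (position 1): before a front vowel (/i, e/) → [ɸ].
Occurrence 2 (position 5): no conditioning environment matches → elsewhere allophone [f].
Occurrence 3 (position 11): no conditioning environment matches → elsewhere allophone [f].

[ɸ], [f], [f]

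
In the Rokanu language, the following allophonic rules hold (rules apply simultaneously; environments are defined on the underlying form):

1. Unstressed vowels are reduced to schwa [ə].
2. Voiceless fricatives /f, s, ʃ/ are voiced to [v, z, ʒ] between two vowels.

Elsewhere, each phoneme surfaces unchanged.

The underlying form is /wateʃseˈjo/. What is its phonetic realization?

[wətəʃsəˈjo]

/w/ stays [w].
/a/ (between /w/ and /t/) occurs in an unstressed syllable → [ə] by rule 1.
/t/ (between /a/ and /e/): no rule targets it → [t].
/e/ meets the environment for rule 1 (in an unstressed syllable) → [ə].
/ʃ/ (between /e/ and /s/) is in the target of rule 2 but the environment (between two vowels) is not met → [ʃ].
/s/ (between /ʃ/ and /e/): rule 2 targets it, but not between two vowels → unchanged [s].
/e/ — between /s/ and /j/, in an unstressed syllable — surfaces as [ə] (rule 1).
/j/ (between /e/ and /o/) is unaffected → [j].
/o/ (word-final) fails the environment for rule 1, so it stays [o].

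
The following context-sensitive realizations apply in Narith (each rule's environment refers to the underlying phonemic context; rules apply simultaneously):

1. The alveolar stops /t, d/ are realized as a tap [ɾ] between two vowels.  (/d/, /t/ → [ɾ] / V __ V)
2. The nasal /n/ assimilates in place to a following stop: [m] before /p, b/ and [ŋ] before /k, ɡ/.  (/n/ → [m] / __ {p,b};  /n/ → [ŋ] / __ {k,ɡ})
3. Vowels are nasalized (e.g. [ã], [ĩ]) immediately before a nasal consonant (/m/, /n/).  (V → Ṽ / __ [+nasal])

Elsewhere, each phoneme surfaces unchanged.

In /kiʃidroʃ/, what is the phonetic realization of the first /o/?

[o]

/o/ — between /r/ and /ʃ/; rule 3 does not apply here → [o].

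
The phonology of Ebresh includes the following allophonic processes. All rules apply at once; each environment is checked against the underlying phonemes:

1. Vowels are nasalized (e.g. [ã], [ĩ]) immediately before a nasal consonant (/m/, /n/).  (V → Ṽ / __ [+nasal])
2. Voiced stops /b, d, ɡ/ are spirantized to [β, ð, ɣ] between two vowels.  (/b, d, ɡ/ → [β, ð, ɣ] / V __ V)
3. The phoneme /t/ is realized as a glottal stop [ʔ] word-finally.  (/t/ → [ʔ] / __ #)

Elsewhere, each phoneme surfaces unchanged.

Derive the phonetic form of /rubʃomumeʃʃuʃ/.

/r/ (word-initial) is unaffected → [r].
/u/ — between /r/ and /b/; rule 1 does not apply here → [u].
/b/ (between /u/ and /ʃ/) fails the environment for rule 2, so it stays [b].
/ʃ/ (between /b/ and /o/) is unaffected → [ʃ].
/o/ — between /ʃ/ and /m/, before a nasal consonant — surfaces as [õ] (rule 1).
/m/ — not in any rule's target class → [m].
/u/ (between /m/ and /m/) occurs before a nasal consonant → [ũ] by rule 1.
/m/ (between /u/ and /e/) is unaffected → [m].
/e/ (between /m/ and /ʃ/): rule 1 targets it, but not before a nasal consonant → unchanged [e].
/ʃ/ stays [ʃ].
/ʃ/ stays [ʃ].
/u/ (between /ʃ/ and /ʃ/) fails the environment for rule 1, so it stays [u].
/ʃ/ (word-final) is unaffected → [ʃ].

[rubʃõmũmeʃʃuʃ]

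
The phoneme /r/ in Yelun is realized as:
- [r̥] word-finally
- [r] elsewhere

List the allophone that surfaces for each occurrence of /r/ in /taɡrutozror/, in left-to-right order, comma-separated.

Occurrence 1 (position 4): no conditioning environment matches → elsewhere allophone [r].
Occurrence 2 (position 9): no conditioning environment matches → elsewhere allophone [r].
Occurrence 3 (position 11): word-finally → [r̥].

[r], [r], [r̥]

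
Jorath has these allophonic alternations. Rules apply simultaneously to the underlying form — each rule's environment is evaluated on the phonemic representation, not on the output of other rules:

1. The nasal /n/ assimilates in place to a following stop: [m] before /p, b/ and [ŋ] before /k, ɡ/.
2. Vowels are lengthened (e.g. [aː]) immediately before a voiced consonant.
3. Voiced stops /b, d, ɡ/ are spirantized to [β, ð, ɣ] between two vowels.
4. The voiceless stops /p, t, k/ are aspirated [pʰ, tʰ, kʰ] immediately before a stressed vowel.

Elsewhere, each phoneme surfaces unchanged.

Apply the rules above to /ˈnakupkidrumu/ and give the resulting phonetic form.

/n/ (word-initial) fails the environment for rule 1, so it stays [n].
/a/ — between /n/ and /k/; rule 2 does not apply here → [a].
/k/ (between /a/ and /u/) is in the target of rule 4 but the environment (immediately before a stressed vowel) is not met → [k].
/u/ (between /k/ and /p/) is in the target of rule 2 but the environment (before a voiced consonant) is not met → [u].
/p/ (between /u/ and /k/) is in the target of rule 4 but the environment (immediately before a stressed vowel) is not met → [p].
/k/ (between /p/ and /i/) is in the target of rule 4 but the environment (immediately before a stressed vowel) is not met → [k].
/i/ (between /k/ and /d/): before a voiced consonant, so rule 2 applies → [iː].
/d/ (between /i/ and /r/) is in the target of rule 3 but the environment (between two vowels) is not met → [d].
/r/ — not in any rule's target class → [r].
/u/ (between /r/ and /m/) occurs before a voiced consonant → [uː] by rule 2.
/m/ stays [m].
/u/ (word-final) fails the environment for rule 2, so it stays [u].

[ˈnakupkiːdruːmu]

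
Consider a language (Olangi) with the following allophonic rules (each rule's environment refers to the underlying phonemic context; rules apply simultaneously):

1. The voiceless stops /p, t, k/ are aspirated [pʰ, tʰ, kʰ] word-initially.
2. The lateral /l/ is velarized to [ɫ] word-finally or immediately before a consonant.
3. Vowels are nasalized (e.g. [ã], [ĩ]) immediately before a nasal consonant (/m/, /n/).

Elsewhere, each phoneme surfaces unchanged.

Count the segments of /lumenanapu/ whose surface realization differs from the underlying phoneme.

3

Segments that undergo a rule: /u/ → [ũ] (rule 3); /e/ → [ẽ] (rule 3); /a/ → [ã] (rule 3).
All other segments surface unchanged.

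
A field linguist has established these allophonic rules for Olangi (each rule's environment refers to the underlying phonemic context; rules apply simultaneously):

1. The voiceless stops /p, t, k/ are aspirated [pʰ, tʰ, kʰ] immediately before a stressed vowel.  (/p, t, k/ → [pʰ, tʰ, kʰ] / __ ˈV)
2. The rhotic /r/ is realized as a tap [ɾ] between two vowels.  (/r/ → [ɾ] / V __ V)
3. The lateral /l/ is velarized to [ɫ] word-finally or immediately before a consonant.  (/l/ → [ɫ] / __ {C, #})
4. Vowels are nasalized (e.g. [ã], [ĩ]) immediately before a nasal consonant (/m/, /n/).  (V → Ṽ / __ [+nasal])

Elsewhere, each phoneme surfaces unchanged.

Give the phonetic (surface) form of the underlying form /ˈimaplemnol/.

/i/ (word-initial) occurs before a nasal consonant → [ĩ] by rule 4.
/m/ — not in any rule's target class → [m].
/a/ (between /m/ and /p/) is in the target of rule 4 but the environment (before a nasal consonant) is not met → [a].
/p/ (between /a/ and /l/): rule 1 targets it, but not immediately before a stressed vowel → unchanged [p].
/l/ (between /p/ and /e/) fails the environment for rule 3, so it stays [l].
/e/ — between /l/ and /m/, before a nasal consonant — surfaces as [ẽ] (rule 4).
/m/ stays [m].
/n/ stays [n].
/o/ (between /n/ and /l/) is in the target of rule 4 but the environment (before a nasal consonant) is not met → [o].
/l/ (word-final): word-finally or immediately before a consonant, so rule 3 applies → [ɫ].

[ˈĩmaplẽmnoɫ]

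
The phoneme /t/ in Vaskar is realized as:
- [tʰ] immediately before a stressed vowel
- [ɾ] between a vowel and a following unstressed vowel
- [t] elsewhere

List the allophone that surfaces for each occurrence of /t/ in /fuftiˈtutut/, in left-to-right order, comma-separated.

Occurrence 1 (position 4): no conditioning environment matches → elsewhere allophone [t].
Occurrence 2 (position 6): immediately before a stressed vowel → [tʰ].
Occurrence 3 (position 8): between a vowel and an unstressed vowel → [ɾ].
Occurrence 4 (position 10): no conditioning environment matches → elsewhere allophone [t].

[t], [tʰ], [ɾ], [t]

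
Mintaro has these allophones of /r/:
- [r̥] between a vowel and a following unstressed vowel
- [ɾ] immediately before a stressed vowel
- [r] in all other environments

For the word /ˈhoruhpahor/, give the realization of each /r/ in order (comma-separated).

[r̥], [r]

Occurrence 1 (position 3): between a vowel and a following unstressed vowel → [r̥].
Occurrence 2 (position 10): no conditioning environment matches → elsewhere allophone [r].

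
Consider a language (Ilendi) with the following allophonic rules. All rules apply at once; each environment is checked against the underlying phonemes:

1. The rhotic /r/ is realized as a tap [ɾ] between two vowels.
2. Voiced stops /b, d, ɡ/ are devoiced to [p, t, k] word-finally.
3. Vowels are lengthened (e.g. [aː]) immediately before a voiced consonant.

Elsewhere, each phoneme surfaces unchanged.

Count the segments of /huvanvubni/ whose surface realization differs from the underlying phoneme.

3

Segments that undergo a rule: /u/ → [uː] (rule 3); /a/ → [aː] (rule 3); /u/ → [uː] (rule 3).
All other segments surface unchanged.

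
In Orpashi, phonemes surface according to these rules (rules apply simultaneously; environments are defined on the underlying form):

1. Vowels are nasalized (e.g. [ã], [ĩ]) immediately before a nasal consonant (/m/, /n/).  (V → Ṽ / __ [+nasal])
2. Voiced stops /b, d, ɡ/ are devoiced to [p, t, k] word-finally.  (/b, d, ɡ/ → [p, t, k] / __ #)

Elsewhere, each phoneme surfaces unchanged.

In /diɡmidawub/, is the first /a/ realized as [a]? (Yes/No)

Yes

/a/ — between /d/ and /w/; rule 1 does not apply here → [a].
The actual realization is [a], which matches [a].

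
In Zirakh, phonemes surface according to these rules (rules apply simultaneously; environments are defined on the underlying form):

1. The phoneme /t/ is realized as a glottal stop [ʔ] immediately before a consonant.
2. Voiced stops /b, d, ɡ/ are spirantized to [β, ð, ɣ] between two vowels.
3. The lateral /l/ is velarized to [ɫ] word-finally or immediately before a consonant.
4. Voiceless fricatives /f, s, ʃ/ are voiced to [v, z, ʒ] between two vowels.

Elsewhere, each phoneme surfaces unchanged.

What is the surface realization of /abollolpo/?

/a/ — not in any rule's target class → [a].
/b/ meets the environment for rule 2 (between two vowels) → [β].
/o/ stays [o].
/l/ meets the environment for rule 3 (word-finally or immediately before a consonant) → [ɫ].
/l/ (between /l/ and /o/): rule 3 targets it, but not word-finally or immediately before a consonant → unchanged [l].
/o/ (between /l/ and /l/) is unaffected → [o].
Rule 3 applies to /l/ (between /o/ and /p/: word-finally or immediately before a consonant) → [ɫ].
/p/ stays [p].
/o/ stays [o].

[aβoɫloɫpo]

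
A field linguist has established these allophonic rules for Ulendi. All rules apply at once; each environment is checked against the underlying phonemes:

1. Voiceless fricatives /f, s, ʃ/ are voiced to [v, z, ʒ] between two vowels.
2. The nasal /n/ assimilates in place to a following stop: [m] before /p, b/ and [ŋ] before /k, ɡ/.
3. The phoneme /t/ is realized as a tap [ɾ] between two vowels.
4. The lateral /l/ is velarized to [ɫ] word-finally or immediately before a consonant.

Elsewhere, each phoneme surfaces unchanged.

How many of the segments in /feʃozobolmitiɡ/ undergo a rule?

3

Segments that undergo a rule: /ʃ/ → [ʒ] (rule 1); /l/ → [ɫ] (rule 4); /t/ → [ɾ] (rule 3).
All other segments surface unchanged.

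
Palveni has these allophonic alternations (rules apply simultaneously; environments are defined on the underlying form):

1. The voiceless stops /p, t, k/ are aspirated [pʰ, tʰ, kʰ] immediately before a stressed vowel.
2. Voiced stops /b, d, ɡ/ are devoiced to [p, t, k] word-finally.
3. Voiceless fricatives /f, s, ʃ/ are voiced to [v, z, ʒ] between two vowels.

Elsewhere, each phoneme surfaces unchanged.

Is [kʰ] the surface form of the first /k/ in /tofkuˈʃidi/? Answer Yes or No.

No

/k/ (between /f/ and /u/) fails the environment for rule 1, so it stays [k].
The actual realization is [k], not [kʰ].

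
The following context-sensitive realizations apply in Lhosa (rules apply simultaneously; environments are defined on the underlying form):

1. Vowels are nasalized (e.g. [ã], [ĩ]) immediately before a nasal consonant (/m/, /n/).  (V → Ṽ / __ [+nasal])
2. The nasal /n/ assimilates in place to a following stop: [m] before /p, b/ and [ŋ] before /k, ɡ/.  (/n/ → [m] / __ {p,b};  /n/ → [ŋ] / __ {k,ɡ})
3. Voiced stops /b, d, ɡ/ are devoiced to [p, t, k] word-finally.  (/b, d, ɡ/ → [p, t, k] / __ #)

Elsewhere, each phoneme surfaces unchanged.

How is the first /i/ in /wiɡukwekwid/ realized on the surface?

/i/ (between /w/ and /ɡ/) is in the target of rule 1 but the environment (before a nasal consonant) is not met → [i].

[i]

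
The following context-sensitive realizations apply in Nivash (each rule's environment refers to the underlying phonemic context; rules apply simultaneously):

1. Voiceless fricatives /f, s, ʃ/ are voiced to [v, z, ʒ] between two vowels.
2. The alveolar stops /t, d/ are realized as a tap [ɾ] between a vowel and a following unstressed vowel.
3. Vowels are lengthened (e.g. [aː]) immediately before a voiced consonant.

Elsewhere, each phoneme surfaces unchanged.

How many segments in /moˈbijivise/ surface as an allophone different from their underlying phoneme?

4

Segments that undergo a rule: /o/ → [oː] (rule 3); /i/ → [iː] (rule 3); /i/ → [iː] (rule 3); /s/ → [z] (rule 1).
All other segments surface unchanged.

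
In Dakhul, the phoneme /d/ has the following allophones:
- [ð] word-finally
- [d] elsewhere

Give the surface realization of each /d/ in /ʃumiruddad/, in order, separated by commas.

[d], [d], [ð]

Occurrence 1 (position 7): no conditioning environment matches → elsewhere allophone [d].
Occurrence 2 (position 8): no conditioning environment matches → elsewhere allophone [d].
Occurrence 3 (position 10): word-finally → [ð].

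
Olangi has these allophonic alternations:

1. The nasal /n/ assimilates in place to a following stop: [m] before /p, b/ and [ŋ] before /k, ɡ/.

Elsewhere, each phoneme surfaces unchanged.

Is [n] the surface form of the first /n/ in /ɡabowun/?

/n/ (word-final): rule 1 targets it, but not before a labial or velar stop → unchanged [n].
The actual realization is [n], which matches [n].

Yes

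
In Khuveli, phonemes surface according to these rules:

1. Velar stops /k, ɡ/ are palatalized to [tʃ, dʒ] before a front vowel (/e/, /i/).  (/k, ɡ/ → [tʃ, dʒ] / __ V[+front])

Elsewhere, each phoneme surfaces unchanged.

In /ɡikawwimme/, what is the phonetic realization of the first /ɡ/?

[dʒ]

/ɡ/ (word-initial): before a front vowel, so rule 1 applies → [dʒ].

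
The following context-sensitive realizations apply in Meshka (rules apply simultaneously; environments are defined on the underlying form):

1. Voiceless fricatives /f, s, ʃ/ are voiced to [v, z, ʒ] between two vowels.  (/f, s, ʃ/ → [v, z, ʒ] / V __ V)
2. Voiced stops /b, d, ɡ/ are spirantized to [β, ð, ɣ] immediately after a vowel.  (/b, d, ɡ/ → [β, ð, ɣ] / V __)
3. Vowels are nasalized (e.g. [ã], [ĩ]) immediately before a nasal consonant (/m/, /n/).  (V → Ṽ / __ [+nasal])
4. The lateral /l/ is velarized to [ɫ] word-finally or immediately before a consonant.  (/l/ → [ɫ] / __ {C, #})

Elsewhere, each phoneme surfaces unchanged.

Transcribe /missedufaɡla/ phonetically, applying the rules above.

[misseðuvaɣla]

/m/ — not in any rule's target class → [m].
/i/ — between /m/ and /s/; rule 3 does not apply here → [i].
/s/ (between /i/ and /s/) fails the environment for rule 1, so it stays [s].
/s/ — between /s/ and /e/; rule 1 does not apply here → [s].
/e/ (between /s/ and /d/) is in the target of rule 3 but the environment (before a nasal consonant) is not met → [e].
/d/ (between /e/ and /u/): immediately after a vowel, so rule 2 applies → [ð].
/u/ (between /d/ and /f/) fails the environment for rule 3, so it stays [u].
/f/ meets the environment for rule 1 (between two vowels) → [v].
/a/ — between /f/ and /ɡ/; rule 3 does not apply here → [a].
/ɡ/ (between /a/ and /l/) occurs immediately after a vowel → [ɣ] by rule 2.
/l/ (between /ɡ/ and /a/) fails the environment for rule 4, so it stays [l].
/a/ (word-final) fails the environment for rule 3, so it stays [a].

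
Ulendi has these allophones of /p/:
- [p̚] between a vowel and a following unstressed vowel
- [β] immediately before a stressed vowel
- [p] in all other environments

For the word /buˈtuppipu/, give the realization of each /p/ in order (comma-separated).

[p], [p], [p̚]

Occurrence 1 (position 5): no conditioning environment matches → elsewhere allophone [p].
Occurrence 2 (position 6): no conditioning environment matches → elsewhere allophone [p].
Occurrence 3 (position 8): between a vowel and a following unstressed vowel → [p̚].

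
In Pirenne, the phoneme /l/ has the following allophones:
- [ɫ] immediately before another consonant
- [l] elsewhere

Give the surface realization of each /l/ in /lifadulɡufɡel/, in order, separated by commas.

[l], [ɫ], [l]

Occurrence 1 (position 1): no conditioning environment matches → elsewhere allophone [l].
Occurrence 2 (position 7): immediately before another consonant → [ɫ].
Occurrence 3 (position 13): no conditioning environment matches → elsewhere allophone [l].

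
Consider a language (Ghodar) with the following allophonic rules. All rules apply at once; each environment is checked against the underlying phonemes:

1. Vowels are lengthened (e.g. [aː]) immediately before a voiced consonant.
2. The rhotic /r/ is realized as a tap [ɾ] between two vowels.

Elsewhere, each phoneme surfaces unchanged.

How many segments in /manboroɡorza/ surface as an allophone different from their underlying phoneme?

5

Segments that undergo a rule: /a/ → [aː] (rule 1); /o/ → [oː] (rule 1); /r/ → [ɾ] (rule 2); /o/ → [oː] (rule 1); /o/ → [oː] (rule 1).
All other segments surface unchanged.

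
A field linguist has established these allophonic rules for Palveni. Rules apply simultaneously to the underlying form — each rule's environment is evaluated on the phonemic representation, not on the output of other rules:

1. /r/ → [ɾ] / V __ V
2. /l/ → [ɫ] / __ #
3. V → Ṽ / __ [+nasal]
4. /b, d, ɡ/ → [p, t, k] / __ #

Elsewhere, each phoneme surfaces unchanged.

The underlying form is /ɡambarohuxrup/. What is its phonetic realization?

[ɡãmbaɾohuxrup]

/ɡ/ — word-initial; rule 4 does not apply here → [ɡ].
/a/ — between /ɡ/ and /m/, before a nasal consonant — surfaces as [ã] (rule 3).
/b/ — between /m/ and /a/; rule 4 does not apply here → [b].
/a/ (between /b/ and /r/): rule 3 targets it, but not before a nasal consonant → unchanged [a].
/r/ (between /a/ and /o/): between two vowels, so rule 1 applies → [ɾ].
/o/ (between /r/ and /h/) fails the environment for rule 3, so it stays [o].
/u/ (between /h/ and /x/) fails the environment for rule 3, so it stays [u].
/r/ (between /x/ and /u/) fails the environment for rule 1, so it stays [r].
/u/ (between /r/ and /p/) is in the target of rule 3 but the environment (before a nasal consonant) is not met → [u].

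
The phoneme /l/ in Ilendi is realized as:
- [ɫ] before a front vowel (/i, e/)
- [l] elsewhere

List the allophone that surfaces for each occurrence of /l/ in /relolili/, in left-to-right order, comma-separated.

[l], [ɫ], [ɫ]

Occurrence 1 (position 3): no conditioning environment matches → elsewhere allophone [l].
Occurrence 2 (position 5): before a front vowel (/i, e/) → [ɫ].
Occurrence 3 (position 7): before a front vowel (/i, e/) → [ɫ].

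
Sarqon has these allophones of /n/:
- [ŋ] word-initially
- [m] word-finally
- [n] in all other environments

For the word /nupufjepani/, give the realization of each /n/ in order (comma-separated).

[ŋ], [n]

Occurrence 1 (position 1): word-initially → [ŋ].
Occurrence 2 (position 10): no conditioning environment matches → elsewhere allophone [n].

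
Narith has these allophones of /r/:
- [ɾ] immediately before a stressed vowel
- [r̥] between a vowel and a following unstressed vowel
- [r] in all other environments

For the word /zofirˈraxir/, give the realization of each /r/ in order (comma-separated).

Occurrence 1 (position 5): no conditioning environment matches → elsewhere allophone [r].
Occurrence 2 (position 6): immediately before a stressed vowel → [ɾ].
Occurrence 3 (position 10): no conditioning environment matches → elsewhere allophone [r].

[r], [ɾ], [r]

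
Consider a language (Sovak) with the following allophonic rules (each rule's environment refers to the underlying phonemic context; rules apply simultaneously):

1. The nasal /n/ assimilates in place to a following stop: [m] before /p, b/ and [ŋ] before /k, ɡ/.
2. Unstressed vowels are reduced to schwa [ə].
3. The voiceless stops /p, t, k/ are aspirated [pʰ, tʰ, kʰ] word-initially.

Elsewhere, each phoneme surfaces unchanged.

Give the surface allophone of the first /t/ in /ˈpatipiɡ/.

[t]

/t/ (between /a/ and /i/) is in the target of rule 3 but the environment (word-initially) is not met → [t].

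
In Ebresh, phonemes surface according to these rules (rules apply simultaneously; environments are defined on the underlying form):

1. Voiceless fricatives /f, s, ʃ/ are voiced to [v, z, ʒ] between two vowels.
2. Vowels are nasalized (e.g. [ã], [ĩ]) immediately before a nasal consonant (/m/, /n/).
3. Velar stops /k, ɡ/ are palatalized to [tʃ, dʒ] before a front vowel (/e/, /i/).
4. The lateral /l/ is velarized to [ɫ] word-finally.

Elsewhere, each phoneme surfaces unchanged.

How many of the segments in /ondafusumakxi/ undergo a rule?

Segments that undergo a rule: /o/ → [õ] (rule 2); /f/ → [v] (rule 1); /s/ → [z] (rule 1); /u/ → [ũ] (rule 2).
All other segments surface unchanged.

4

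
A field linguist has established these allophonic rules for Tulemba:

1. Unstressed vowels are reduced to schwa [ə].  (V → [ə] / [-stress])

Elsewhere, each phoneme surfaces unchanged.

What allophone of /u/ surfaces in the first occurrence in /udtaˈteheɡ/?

/u/ (word-initial) occurs in an unstressed syllable → [ə] by rule 1.

[ə]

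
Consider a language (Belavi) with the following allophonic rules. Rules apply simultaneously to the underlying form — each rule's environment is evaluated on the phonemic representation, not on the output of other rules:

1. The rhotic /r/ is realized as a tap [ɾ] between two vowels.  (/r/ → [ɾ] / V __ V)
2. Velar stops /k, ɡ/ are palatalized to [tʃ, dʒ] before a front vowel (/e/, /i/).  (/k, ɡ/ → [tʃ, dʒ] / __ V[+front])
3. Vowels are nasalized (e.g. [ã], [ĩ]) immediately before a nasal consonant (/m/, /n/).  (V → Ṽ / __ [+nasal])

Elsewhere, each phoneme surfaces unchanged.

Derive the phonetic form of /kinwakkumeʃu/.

/k/ (word-initial): before a front vowel, so rule 2 applies → [tʃ].
/i/ meets the environment for rule 3 (before a nasal consonant) → [ĩ].
/n/ — not in any rule's target class → [n].
/w/ stays [w].
/a/ — between /w/ and /k/; rule 3 does not apply here → [a].
/k/ (between /a/ and /k/): rule 2 targets it, but not before a front vowel → unchanged [k].
/k/ — between /k/ and /u/; rule 2 does not apply here → [k].
/u/ (between /k/ and /m/) occurs before a nasal consonant → [ũ] by rule 3.
/m/ stays [m].
/e/ (between /m/ and /ʃ/): rule 3 targets it, but not before a nasal consonant → unchanged [e].
/ʃ/ (between /e/ and /u/) is unaffected → [ʃ].
/u/ (word-final): rule 3 targets it, but not before a nasal consonant → unchanged [u].

[tʃĩnwakkũmeʃu]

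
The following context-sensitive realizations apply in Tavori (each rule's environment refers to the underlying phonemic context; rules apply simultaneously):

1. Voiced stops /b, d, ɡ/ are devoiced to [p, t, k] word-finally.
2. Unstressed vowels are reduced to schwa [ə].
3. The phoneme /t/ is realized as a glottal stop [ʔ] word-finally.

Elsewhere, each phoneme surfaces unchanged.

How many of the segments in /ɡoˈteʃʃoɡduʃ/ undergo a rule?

Segments that undergo a rule: /o/ → [ə] (rule 2); /o/ → [ə] (rule 2); /u/ → [ə] (rule 2).
All other segments surface unchanged.

3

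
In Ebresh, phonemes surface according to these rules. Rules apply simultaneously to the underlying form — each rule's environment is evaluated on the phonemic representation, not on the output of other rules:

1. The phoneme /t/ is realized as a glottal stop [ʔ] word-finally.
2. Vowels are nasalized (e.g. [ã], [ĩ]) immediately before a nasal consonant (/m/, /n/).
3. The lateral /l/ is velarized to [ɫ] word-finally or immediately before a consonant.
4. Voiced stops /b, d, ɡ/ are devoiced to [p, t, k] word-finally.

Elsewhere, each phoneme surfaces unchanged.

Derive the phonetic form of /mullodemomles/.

/u/ — between /m/ and /l/; rule 2 does not apply here → [u].
/l/ (between /u/ and /l/): word-finally or immediately before a consonant, so rule 3 applies → [ɫ].
/l/ — between /l/ and /o/; rule 3 does not apply here → [l].
/o/ — between /l/ and /d/; rule 2 does not apply here → [o].
/d/ (between /o/ and /e/): rule 4 targets it, but not word-finally → unchanged [d].
/e/ (between /d/ and /m/) occurs before a nasal consonant → [ẽ] by rule 2.
Rule 2 applies to /o/ (between /m/ and /m/: before a nasal consonant) → [õ].
/l/ — between /m/ and /e/; rule 3 does not apply here → [l].
/e/ (between /l/ and /s/) is in the target of rule 2 but the environment (before a nasal consonant) is not met → [e].

[muɫlodẽmõmles]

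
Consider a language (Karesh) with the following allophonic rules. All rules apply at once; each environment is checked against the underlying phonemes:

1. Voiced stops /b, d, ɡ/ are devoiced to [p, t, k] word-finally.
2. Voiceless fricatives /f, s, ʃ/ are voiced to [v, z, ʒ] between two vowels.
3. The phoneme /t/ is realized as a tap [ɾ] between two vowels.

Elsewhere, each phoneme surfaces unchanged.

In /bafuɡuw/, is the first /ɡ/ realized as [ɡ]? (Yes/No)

/ɡ/ (between /u/ and /u/) is in the target of rule 1 but the environment (word-finally) is not met → [ɡ].
The actual realization is [ɡ], which matches [ɡ].

Yes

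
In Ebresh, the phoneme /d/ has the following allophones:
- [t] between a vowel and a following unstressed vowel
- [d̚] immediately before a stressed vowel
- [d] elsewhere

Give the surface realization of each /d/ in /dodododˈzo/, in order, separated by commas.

Occurrence 1 (position 1): no conditioning environment matches → elsewhere allophone [d].
Occurrence 2 (position 3): between a vowel and a following unstressed vowel → [t].
Occurrence 3 (position 5): between a vowel and a following unstressed vowel → [t].
Occurrence 4 (position 7): no conditioning environment matches → elsewhere allophone [d].

[d], [t], [t], [d]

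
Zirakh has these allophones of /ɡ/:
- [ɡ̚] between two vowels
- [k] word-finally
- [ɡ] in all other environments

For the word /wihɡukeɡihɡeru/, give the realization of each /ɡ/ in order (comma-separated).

Occurrence 1 (position 4): no conditioning environment matches → elsewhere allophone [ɡ].
Occurrence 2 (position 8): between two vowels → [ɡ̚].
Occurrence 3 (position 11): no conditioning environment matches → elsewhere allophone [ɡ].

[ɡ], [ɡ̚], [ɡ]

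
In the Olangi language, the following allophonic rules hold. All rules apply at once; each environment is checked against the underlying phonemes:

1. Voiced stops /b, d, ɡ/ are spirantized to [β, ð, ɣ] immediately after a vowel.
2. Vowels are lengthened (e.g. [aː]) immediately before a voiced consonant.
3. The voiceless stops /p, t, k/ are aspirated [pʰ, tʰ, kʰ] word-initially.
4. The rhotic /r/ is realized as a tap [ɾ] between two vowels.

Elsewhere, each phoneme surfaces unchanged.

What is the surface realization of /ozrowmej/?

[oːzroːwmeːj]

/o/ (word-initial) occurs before a voiced consonant → [oː] by rule 2.
/r/ (between /z/ and /o/) is in the target of rule 4 but the environment (between two vowels) is not met → [r].
/o/ — between /r/ and /w/, before a voiced consonant — surfaces as [oː] (rule 2).
/e/ meets the environment for rule 2 (before a voiced consonant) → [eː].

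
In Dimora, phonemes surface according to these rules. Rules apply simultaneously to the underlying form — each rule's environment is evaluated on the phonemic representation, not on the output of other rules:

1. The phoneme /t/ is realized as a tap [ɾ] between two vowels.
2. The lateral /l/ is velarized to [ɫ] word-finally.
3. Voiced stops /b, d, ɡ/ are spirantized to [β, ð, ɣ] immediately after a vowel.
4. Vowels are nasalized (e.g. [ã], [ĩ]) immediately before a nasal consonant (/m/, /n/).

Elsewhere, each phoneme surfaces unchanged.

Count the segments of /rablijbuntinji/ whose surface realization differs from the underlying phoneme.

Segments that undergo a rule: /b/ → [β] (rule 3); /u/ → [ũ] (rule 4); /i/ → [ĩ] (rule 4).
All other segments surface unchanged.

3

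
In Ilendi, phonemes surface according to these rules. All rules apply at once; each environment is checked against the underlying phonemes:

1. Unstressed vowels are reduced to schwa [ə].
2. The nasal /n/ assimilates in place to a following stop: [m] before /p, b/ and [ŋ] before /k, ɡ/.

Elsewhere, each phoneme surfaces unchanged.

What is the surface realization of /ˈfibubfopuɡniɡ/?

/f/ (word-initial): no rule targets it → [f].
/i/ — between /f/ and /b/; rule 1 does not apply here → [i].
/b/ (between /i/ and /u/) is unaffected → [b].
Rule 1 applies to /u/ (between /b/ and /b/: in an unstressed syllable) → [ə].
/b/ (between /u/ and /f/): no rule targets it → [b].
/f/ (between /b/ and /o/) is unaffected → [f].
/o/ meets the environment for rule 1 (in an unstressed syllable) → [ə].
/p/ — not in any rule's target class → [p].
/u/ meets the environment for rule 1 (in an unstressed syllable) → [ə].
/ɡ/ (between /u/ and /n/) is unaffected → [ɡ].
/n/ (between /ɡ/ and /i/) is in the target of rule 2 but the environment (before a labial or velar stop) is not met → [n].
Rule 1 applies to /i/ (between /n/ and /ɡ/: in an unstressed syllable) → [ə].
/ɡ/ stays [ɡ].

[ˈfibəbfəpəɡnəɡ]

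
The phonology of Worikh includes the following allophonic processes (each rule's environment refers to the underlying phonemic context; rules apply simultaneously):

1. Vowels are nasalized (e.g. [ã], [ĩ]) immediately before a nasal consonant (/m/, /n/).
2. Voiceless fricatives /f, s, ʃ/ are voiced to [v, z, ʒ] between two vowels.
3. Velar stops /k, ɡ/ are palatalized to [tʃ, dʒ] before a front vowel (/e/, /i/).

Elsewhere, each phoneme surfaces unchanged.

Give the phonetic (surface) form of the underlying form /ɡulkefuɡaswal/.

/ɡ/ (word-initial) is in the target of rule 3 but the environment (before a front vowel) is not met → [ɡ].
/u/ — between /ɡ/ and /l/; rule 1 does not apply here → [u].
/l/ (between /u/ and /k/) is unaffected → [l].
Rule 3 applies to /k/ (between /l/ and /e/: before a front vowel) → [tʃ].
/e/ (between /k/ and /f/) is in the target of rule 1 but the environment (before a nasal consonant) is not met → [e].
/f/ — between /e/ and /u/, between two vowels — surfaces as [v] (rule 2).
/u/ (between /f/ and /ɡ/) fails the environment for rule 1, so it stays [u].
/ɡ/ (between /u/ and /a/): rule 3 targets it, but not before a front vowel → unchanged [ɡ].
/a/ (between /ɡ/ and /s/) is in the target of rule 1 but the environment (before a nasal consonant) is not met → [a].
/s/ (between /a/ and /w/) is in the target of rule 2 but the environment (between two vowels) is not met → [s].
/w/ (between /s/ and /a/) is unaffected → [w].
/a/ — between /w/ and /l/; rule 1 does not apply here → [a].
/l/ stays [l].

[ɡultʃevuɡaswal]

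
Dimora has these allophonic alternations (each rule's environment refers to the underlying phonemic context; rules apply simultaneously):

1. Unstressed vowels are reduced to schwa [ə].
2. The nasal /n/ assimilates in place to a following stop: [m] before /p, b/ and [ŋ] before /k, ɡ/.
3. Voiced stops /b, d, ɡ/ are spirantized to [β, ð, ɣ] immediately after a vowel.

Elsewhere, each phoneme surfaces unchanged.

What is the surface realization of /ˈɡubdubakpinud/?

[ˈɡuβdəβəkpənəð]

/ɡ/ (word-initial) is in the target of rule 3 but the environment (immediately after a vowel) is not met → [ɡ].
/u/ (between /ɡ/ and /b/) fails the environment for rule 1, so it stays [u].
/b/ (between /u/ and /d/) occurs immediately after a vowel → [β] by rule 3.
/d/ (between /b/ and /u/) is in the target of rule 3 but the environment (immediately after a vowel) is not met → [d].
Rule 1 applies to /u/ (between /d/ and /b/: in an unstressed syllable) → [ə].
/b/ — between /u/ and /a/, immediately after a vowel — surfaces as [β] (rule 3).
/a/ (between /b/ and /k/): in an unstressed syllable, so rule 1 applies → [ə].
/k/ stays [k].
/p/ — not in any rule's target class → [p].
/i/ (between /p/ and /n/): in an unstressed syllable, so rule 1 applies → [ə].
/n/ (between /i/ and /u/): rule 2 targets it, but not before a labial or velar stop → unchanged [n].
/u/ — between /n/ and /d/, in an unstressed syllable — surfaces as [ə] (rule 1).
/d/ meets the environment for rule 3 (immediately after a vowel) → [ð].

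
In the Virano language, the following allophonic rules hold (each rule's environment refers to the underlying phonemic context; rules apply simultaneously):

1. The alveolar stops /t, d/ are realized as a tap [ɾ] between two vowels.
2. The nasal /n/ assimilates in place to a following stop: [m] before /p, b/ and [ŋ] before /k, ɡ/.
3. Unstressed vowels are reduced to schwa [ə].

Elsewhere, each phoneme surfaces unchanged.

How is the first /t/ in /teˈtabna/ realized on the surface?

[t]

/t/ (word-initial) fails the environment for rule 1, so it stays [t].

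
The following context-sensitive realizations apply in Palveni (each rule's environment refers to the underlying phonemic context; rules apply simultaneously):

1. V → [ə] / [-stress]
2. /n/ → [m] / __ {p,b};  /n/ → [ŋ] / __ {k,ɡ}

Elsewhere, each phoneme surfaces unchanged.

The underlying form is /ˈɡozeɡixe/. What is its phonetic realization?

/o/ (between /ɡ/ and /z/): rule 1 targets it, but not in an unstressed syllable → unchanged [o].
Rule 1 applies to /e/ (between /z/ and /ɡ/: in an unstressed syllable) → [ə].
/i/ — between /ɡ/ and /x/, in an unstressed syllable — surfaces as [ə] (rule 1).
Rule 1 applies to /e/ (word-final: in an unstressed syllable) → [ə].

[ˈɡozəɡəxə]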